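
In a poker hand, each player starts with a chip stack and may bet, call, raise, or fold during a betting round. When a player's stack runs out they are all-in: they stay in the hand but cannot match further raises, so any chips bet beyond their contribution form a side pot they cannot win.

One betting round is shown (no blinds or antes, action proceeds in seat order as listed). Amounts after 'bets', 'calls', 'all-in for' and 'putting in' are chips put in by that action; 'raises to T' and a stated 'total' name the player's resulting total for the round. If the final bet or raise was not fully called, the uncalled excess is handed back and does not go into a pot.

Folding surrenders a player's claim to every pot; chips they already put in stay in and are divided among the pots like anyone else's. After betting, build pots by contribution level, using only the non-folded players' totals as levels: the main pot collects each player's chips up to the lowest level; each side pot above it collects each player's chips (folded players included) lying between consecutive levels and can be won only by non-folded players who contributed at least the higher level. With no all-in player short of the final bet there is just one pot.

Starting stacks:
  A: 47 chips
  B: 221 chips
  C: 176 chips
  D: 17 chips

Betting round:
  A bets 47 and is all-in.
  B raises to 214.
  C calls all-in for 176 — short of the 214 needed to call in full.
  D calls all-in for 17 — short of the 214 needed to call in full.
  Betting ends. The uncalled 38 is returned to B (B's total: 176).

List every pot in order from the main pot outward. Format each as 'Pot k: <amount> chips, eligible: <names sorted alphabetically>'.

Pot 1: 68 chips, eligible: A, B, C, D
Pot 2: 90 chips, eligible: A, B, C
Pot 3: 258 chips, eligible: B, C

Derivation:
Contributions (after 38 returned to B): A=47, B=176, C=176, D=17
Pot levels (distinct totals of non-folded players): 17, 47, 176
Layer 1-17: 17 each from A, B, C, D = 17*4 = 68 chips; eligible A, B, C, D
Layer 18-47: 30 each from A, B, C = 30*3 = 90 chips; eligible A, B, C
Layer 48-176: 129 each from B, C = 129*2 = 258 chips; eligible B, C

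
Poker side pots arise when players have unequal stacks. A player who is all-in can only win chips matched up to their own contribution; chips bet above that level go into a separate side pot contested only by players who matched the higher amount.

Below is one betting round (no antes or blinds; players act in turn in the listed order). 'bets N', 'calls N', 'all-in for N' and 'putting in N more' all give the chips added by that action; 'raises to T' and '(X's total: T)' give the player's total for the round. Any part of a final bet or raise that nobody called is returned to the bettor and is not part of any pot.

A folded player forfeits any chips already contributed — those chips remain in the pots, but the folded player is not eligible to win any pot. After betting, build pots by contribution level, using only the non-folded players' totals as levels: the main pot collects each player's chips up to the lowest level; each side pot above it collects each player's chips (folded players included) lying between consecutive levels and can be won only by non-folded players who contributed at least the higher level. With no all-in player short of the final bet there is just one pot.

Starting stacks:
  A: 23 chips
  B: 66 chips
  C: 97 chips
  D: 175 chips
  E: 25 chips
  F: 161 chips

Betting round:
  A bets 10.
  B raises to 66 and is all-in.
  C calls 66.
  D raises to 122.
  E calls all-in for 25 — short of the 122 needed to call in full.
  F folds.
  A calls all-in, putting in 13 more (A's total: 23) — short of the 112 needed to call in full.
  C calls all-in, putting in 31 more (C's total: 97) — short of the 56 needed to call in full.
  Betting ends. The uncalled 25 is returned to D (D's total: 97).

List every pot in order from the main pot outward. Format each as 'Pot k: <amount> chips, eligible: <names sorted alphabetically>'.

Contributions (after 25 returned to D): A=23, B=66, C=97, D=97, E=25
Folded: F
Pot levels (distinct totals of non-folded players): 23, 25, 66, 97
Layer 1-23: 23 each from A, B, C, D, E = 23*5 = 115 chips; eligible A, B, C, D, E
Layer 24-25: 2 each from B, C, D, E = 2*4 = 8 chips; eligible B, C, D, E
Layer 26-66: 41 each from B, C, D = 41*3 = 123 chips; eligible B, C, D
Layer 67-97: 31 each from C, D = 31*2 = 62 chips; eligible C, D

Pot 1: 115 chips, eligible: A, B, C, D, E
Pot 2: 8 chips, eligible: B, C, D, E
Pot 3: 123 chips, eligible: B, C, D
Pot 4: 62 chips, eligible: C, D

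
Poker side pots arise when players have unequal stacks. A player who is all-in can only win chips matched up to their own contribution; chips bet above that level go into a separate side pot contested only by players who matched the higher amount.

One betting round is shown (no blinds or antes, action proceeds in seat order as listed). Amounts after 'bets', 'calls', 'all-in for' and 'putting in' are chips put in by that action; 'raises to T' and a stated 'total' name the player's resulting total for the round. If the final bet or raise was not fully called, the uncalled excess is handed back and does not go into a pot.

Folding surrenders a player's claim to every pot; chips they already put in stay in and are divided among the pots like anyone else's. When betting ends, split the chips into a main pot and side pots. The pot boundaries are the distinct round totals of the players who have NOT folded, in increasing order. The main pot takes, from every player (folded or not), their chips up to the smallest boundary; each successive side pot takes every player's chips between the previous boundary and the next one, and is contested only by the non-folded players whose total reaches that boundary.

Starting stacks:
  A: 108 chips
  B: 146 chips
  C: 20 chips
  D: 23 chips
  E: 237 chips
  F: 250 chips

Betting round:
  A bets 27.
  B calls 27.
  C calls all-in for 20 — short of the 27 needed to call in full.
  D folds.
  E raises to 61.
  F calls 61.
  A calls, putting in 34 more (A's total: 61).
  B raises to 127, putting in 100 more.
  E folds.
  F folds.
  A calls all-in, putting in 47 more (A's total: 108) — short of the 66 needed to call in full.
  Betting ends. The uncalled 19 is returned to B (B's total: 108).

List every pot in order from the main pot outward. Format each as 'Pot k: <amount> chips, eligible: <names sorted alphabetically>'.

Contributions (after 19 returned to B): A=108, B=108, C=20, E=61, F=61
Folded: D, E, F
Pot levels (distinct totals of non-folded players): 20, 108
Layer 1-20: 20 each from A, B, C, E, F = 20*5 = 100 chips; eligible A, B, C
Layer 21-108: A 88 + B 88 + E 41 + F 41 = 258 chips; eligible A, B

Pot 1: 100 chips, eligible: A, B, C
Pot 2: 258 chips, eligible: A, B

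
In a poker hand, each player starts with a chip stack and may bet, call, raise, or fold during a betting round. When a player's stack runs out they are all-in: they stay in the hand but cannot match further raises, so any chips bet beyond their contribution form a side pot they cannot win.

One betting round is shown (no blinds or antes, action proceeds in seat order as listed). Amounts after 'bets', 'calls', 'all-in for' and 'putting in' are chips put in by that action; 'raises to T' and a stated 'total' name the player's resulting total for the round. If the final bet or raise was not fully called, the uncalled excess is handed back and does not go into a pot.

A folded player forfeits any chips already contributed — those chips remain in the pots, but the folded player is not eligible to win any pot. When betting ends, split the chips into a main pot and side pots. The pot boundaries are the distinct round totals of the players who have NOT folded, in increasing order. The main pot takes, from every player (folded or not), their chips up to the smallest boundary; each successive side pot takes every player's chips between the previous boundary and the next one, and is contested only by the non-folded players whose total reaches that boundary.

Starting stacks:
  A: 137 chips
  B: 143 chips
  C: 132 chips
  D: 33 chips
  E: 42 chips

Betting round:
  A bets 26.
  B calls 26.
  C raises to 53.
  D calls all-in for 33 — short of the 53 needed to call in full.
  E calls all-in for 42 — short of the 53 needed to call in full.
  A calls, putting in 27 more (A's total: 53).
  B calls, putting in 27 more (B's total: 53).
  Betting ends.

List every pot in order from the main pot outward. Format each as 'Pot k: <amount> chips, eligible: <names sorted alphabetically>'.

Pot 1: 165 chips, eligible: A, B, C, D, E
Pot 2: 36 chips, eligible: A, B, C, E
Pot 3: 33 chips, eligible: A, B, C

Derivation:
Contributions: A=53, B=53, C=53, D=33, E=42
Pot levels (distinct totals of non-folded players): 33, 42, 53
Layer 1-33: 33 each from A, B, C, D, E = 33*5 = 165 chips; eligible A, B, C, D, E
Layer 34-42: 9 each from A, B, C, E = 9*4 = 36 chips; eligible A, B, C, E
Layer 43-53: 11 each from A, B, C = 11*3 = 33 chips; eligible A, B, C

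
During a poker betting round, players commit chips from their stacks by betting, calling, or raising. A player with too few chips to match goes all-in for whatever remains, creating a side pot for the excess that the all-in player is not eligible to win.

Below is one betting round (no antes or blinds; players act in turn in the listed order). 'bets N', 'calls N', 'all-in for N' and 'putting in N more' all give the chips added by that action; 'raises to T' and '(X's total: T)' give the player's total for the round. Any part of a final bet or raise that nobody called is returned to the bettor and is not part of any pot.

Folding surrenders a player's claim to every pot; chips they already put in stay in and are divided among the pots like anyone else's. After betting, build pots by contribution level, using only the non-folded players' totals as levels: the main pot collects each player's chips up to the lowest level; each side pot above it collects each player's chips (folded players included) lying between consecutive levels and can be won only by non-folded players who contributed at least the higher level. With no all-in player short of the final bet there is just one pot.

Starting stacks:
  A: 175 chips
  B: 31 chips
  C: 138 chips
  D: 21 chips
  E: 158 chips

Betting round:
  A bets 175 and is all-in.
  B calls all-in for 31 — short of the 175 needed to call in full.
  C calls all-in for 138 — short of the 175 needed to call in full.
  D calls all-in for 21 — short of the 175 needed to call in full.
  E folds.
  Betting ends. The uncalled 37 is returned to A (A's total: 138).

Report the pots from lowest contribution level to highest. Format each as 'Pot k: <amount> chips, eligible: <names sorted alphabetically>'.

Pot 1: 84 chips, eligible: A, B, C, D
Pot 2: 30 chips, eligible: A, B, C
Pot 3: 214 chips, eligible: A, C

Derivation:
Contributions (after 37 returned to A): A=138, B=31, C=138, D=21
Folded: E
Pot levels (distinct totals of non-folded players): 21, 31, 138
Layer 1-21: 21 each from A, B, C, D = 21*4 = 84 chips; eligible A, B, C, D
Layer 22-31: 10 each from A, B, C = 10*3 = 30 chips; eligible A, B, C
Layer 32-138: 107 each from A, C = 107*2 = 214 chips; eligible A, C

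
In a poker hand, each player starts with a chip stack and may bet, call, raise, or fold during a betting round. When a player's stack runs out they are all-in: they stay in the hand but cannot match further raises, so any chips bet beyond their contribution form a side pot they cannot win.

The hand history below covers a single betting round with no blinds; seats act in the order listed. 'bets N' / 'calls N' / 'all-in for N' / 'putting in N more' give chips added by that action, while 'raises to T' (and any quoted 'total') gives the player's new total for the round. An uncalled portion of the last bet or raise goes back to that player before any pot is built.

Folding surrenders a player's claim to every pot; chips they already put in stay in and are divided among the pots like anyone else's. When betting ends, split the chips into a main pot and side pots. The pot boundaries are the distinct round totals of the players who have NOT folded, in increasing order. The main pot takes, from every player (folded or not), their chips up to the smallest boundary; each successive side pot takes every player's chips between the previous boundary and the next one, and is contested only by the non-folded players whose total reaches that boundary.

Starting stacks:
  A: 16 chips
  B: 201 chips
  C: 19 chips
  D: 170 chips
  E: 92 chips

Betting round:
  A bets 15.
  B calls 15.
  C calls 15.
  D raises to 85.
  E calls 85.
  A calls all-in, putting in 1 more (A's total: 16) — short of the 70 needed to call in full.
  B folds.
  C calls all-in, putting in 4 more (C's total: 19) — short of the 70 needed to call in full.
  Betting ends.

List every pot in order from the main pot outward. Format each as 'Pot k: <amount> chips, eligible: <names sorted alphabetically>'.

Contributions: A=16, B=15, C=19, D=85, E=85
Folded: B
Pot levels (distinct totals of non-folded players): 16, 19, 85
Layer 1-16: A 16 + B 15 + C 16 + D 16 + E 16 = 79 chips; eligible A, C, D, E
Layer 17-19: 3 each from C, D, E = 3*3 = 9 chips; eligible C, D, E
Layer 20-85: 66 each from D, E = 66*2 = 132 chips; eligible D, E

Pot 1: 79 chips, eligible: A, C, D, E
Pot 2: 9 chips, eligible: C, D, E
Pot 3: 132 chips, eligible: D, E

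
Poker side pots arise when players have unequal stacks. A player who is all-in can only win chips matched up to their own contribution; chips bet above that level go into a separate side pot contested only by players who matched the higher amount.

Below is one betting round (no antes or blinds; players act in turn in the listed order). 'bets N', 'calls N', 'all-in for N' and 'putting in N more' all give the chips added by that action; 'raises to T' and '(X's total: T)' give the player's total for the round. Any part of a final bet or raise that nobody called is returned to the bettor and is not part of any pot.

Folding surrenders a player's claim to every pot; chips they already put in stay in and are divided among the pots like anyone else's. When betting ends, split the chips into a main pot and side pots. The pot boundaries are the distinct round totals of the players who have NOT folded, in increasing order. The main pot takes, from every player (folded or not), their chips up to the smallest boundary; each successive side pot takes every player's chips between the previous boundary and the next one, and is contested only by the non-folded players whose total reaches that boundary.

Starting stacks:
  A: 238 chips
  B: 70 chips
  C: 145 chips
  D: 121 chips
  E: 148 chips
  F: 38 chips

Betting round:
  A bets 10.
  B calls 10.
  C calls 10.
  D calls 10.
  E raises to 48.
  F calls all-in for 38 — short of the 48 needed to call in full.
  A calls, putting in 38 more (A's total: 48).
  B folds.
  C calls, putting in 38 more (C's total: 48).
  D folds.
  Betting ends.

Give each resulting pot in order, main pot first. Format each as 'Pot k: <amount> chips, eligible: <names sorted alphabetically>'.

Contributions: A=48, B=10, C=48, D=10, E=48, F=38
Folded: B, D
Pot levels (distinct totals of non-folded players): 38, 48
Layer 1-38: A 38 + B 10 + C 38 + D 10 + E 38 + F 38 = 172 chips; eligible A, C, E, F
Layer 39-48: 10 each from A, C, E = 10*3 = 30 chips; eligible A, C, E

Pot 1: 172 chips, eligible: A, C, E, F
Pot 2: 30 chips, eligible: A, C, E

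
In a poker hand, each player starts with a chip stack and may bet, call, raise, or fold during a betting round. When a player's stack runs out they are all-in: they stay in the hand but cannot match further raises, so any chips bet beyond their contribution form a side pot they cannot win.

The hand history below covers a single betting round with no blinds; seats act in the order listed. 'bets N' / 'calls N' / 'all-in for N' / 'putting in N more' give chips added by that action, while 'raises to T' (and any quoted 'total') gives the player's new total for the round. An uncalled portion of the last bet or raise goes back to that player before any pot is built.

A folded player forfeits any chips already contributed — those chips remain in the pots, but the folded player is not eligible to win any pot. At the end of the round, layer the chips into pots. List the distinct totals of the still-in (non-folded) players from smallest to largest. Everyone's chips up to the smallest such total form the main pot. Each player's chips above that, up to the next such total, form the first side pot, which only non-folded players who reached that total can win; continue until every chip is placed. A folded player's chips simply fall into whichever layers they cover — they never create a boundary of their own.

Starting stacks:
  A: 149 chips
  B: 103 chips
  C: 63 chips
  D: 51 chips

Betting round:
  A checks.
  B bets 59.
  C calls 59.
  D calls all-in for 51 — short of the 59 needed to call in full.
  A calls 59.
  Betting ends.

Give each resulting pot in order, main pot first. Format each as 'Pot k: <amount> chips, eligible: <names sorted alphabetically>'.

Contributions: A=59, B=59, C=59, D=51
Pot levels (distinct totals of non-folded players): 51, 59
Layer 1-51: 51 each from A, B, C, D = 51*4 = 204 chips; eligible A, B, C, D
Layer 52-59: 8 each from A, B, C = 8*3 = 24 chips; eligible A, B, C

Pot 1: 204 chips, eligible: A, B, C, D
Pot 2: 24 chips, eligible: A, B, C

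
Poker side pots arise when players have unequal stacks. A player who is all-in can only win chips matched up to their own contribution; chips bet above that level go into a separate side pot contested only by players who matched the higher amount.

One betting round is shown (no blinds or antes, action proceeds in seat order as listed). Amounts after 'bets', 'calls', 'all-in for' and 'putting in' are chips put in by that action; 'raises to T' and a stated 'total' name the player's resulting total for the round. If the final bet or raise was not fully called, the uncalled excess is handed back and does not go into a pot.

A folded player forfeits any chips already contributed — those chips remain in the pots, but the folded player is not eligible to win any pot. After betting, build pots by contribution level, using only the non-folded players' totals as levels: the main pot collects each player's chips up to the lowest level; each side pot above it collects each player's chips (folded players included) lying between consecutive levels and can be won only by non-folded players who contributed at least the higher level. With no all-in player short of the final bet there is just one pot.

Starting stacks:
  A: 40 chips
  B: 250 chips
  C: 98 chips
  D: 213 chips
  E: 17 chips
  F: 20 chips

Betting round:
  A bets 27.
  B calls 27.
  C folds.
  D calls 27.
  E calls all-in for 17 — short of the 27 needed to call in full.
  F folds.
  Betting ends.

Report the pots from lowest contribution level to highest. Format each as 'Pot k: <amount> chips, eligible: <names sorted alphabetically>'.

Contributions: A=27, B=27, D=27, E=17
Folded: C, F
Pot levels (distinct totals of non-folded players): 17, 27
Layer 1-17: 17 each from A, B, D, E = 17*4 = 68 chips; eligible A, B, D, E
Layer 18-27: 10 each from A, B, D = 10*3 = 30 chips; eligible A, B, D

Pot 1: 68 chips, eligible: A, B, D, E
Pot 2: 30 chips, eligible: A, B, D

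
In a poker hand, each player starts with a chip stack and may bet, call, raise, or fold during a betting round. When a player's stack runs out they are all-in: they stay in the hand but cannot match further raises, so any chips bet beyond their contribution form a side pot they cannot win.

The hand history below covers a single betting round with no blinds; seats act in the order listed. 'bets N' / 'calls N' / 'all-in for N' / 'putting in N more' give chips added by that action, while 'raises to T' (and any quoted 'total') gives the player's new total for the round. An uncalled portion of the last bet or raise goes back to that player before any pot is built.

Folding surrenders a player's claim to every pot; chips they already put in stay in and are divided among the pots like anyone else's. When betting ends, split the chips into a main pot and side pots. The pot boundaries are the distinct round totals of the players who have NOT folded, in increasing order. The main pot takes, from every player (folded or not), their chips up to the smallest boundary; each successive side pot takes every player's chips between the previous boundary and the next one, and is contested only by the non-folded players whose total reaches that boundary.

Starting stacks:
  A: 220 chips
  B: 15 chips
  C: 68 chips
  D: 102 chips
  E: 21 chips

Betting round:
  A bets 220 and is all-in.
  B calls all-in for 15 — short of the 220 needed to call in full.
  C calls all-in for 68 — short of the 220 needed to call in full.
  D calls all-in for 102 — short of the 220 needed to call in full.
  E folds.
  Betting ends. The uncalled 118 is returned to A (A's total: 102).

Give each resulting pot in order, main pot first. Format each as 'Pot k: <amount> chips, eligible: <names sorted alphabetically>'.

Pot 1: 60 chips, eligible: A, B, C, D
Pot 2: 159 chips, eligible: A, C, D
Pot 3: 68 chips, eligible: A, D

Derivation:
Contributions (after 118 returned to A): A=102, B=15, C=68, D=102
Folded: E
Pot levels (distinct totals of non-folded players): 15, 68, 102
Layer 1-15: 15 each from A, B, C, D = 15*4 = 60 chips; eligible A, B, C, D
Layer 16-68: 53 each from A, C, D = 53*3 = 159 chips; eligible A, C, D
Layer 69-102: 34 each from A, D = 34*2 = 68 chips; eligible A, D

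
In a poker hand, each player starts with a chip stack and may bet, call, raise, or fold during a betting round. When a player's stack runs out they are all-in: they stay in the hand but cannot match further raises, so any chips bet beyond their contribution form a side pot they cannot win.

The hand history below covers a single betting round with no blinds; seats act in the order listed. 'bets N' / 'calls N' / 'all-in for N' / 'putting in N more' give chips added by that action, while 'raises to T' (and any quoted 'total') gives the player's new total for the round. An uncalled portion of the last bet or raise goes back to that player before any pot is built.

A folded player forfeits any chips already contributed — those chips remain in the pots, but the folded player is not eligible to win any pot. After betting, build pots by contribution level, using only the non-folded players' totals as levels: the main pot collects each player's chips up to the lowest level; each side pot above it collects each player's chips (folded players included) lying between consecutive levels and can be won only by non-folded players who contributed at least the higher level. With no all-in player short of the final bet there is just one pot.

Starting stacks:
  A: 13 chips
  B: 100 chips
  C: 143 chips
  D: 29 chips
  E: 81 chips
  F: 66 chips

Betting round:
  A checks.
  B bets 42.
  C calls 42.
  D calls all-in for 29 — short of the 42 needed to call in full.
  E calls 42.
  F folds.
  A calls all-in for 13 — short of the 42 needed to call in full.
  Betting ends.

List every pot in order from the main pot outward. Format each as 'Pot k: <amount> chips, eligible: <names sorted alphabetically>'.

Contributions: A=13, B=42, C=42, D=29, E=42
Folded: F
Pot levels (distinct totals of non-folded players): 13, 29, 42
Layer 1-13: 13 each from A, B, C, D, E = 13*5 = 65 chips; eligible A, B, C, D, E
Layer 14-29: 16 each from B, C, D, E = 16*4 = 64 chips; eligible B, C, D, E
Layer 30-42: 13 each from B, C, E = 13*3 = 39 chips; eligible B, C, E

Pot 1: 65 chips, eligible: A, B, C, D, E
Pot 2: 64 chips, eligible: B, C, D, E
Pot 3: 39 chips, eligible: B, C, E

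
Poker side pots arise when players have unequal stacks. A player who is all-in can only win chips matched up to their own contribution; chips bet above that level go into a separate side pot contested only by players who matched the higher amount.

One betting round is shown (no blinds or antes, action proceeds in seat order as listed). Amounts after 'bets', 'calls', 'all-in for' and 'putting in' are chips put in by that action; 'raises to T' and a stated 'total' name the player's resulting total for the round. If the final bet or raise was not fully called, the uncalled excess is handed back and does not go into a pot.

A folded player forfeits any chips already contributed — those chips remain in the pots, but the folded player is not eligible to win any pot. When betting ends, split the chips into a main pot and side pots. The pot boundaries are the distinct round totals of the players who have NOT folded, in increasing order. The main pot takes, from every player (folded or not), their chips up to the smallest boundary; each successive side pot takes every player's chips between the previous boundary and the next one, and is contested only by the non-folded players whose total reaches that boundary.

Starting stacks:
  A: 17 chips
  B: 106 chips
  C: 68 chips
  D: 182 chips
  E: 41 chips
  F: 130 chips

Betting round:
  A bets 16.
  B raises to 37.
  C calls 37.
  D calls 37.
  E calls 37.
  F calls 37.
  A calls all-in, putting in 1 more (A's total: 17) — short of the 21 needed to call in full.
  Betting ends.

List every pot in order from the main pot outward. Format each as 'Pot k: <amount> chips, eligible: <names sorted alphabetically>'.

Pot 1: 102 chips, eligible: A, B, C, D, E, F
Pot 2: 100 chips, eligible: B, C, D, E, F

Derivation:
Contributions: A=17, B=37, C=37, D=37, E=37, F=37
Pot levels (distinct totals of non-folded players): 17, 37
Layer 1-17: 17 each from A, B, C, D, E, F = 17*6 = 102 chips; eligible A, B, C, D, E, F
Layer 18-37: 20 each from B, C, D, E, F = 20*5 = 100 chips; eligible B, C, D, E, F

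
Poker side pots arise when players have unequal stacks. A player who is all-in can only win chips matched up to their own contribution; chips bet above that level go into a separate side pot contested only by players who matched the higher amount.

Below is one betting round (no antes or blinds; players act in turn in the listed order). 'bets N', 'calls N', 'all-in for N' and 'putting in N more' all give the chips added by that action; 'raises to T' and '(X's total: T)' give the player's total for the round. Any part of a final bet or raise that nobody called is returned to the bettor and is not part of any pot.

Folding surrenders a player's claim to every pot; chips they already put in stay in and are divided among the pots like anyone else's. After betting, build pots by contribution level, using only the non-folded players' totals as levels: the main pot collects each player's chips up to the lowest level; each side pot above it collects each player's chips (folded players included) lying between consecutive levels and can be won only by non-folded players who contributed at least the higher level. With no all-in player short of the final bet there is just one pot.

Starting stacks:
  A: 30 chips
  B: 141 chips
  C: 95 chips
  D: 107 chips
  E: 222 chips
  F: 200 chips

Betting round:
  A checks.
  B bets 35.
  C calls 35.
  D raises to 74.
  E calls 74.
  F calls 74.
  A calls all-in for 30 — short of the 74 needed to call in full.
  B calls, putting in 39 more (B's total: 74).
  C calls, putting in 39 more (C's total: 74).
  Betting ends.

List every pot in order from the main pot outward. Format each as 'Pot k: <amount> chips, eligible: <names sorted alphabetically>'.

Contributions: A=30, B=74, C=74, D=74, E=74, F=74
Pot levels (distinct totals of non-folded players): 30, 74
Layer 1-30: 30 each from A, B, C, D, E, F = 30*6 = 180 chips; eligible A, B, C, D, E, F
Layer 31-74: 44 each from B, C, D, E, F = 44*5 = 220 chips; eligible B, C, D, E, F

Pot 1: 180 chips, eligible: A, B, C, D, E, F
Pot 2: 220 chips, eligible: B, C, D, E, F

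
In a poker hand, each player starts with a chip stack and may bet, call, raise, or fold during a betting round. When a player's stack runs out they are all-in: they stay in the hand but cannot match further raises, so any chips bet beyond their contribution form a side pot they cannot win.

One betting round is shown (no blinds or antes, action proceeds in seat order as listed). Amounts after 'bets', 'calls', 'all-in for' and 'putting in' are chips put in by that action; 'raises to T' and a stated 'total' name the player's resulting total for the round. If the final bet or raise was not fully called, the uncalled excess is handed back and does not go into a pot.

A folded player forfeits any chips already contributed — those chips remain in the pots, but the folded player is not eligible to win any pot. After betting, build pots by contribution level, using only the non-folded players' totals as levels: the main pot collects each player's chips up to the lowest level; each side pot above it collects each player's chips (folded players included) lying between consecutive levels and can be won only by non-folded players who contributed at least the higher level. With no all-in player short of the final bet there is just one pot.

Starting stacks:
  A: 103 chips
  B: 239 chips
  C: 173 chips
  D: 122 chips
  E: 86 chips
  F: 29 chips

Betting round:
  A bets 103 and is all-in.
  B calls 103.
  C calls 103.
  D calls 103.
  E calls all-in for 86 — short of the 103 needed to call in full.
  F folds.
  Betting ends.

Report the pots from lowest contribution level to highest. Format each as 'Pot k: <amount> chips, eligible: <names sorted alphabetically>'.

Pot 1: 430 chips, eligible: A, B, C, D, E
Pot 2: 68 chips, eligible: A, B, C, D

Derivation:
Contributions: A=103, B=103, C=103, D=103, E=86
Folded: F
Pot levels (distinct totals of non-folded players): 86, 103
Layer 1-86: 86 each from A, B, C, D, E = 86*5 = 430 chips; eligible A, B, C, D, E
Layer 87-103: 17 each from A, B, C, D = 17*4 = 68 chips; eligible A, B, C, D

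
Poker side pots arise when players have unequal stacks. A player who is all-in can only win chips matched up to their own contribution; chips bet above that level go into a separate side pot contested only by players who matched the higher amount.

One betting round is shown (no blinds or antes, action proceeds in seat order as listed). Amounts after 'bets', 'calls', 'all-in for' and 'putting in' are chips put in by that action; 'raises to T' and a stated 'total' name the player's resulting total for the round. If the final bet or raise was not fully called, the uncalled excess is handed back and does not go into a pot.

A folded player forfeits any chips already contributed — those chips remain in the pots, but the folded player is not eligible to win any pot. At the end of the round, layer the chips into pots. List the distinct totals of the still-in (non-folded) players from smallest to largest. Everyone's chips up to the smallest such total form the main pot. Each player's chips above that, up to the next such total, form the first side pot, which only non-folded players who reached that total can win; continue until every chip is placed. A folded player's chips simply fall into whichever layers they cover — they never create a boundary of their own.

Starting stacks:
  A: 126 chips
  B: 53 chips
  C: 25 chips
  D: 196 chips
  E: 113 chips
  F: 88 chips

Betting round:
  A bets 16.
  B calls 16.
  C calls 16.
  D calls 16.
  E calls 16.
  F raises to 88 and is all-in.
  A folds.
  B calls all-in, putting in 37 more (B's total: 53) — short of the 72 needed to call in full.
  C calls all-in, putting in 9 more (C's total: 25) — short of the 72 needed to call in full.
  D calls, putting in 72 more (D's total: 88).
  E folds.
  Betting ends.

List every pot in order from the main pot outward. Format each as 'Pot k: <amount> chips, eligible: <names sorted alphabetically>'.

Contributions: A=16, B=53, C=25, D=88, E=16, F=88
Folded: A, E
Pot levels (distinct totals of non-folded players): 25, 53, 88
Layer 1-25: A 16 + B 25 + C 25 + D 25 + E 16 + F 25 = 132 chips; eligible B, C, D, F
Layer 26-53: 28 each from B, D, F = 28*3 = 84 chips; eligible B, D, F
Layer 54-88: 35 each from D, F = 35*2 = 70 chips; eligible D, F

Pot 1: 132 chips, eligible: B, C, D, F
Pot 2: 84 chips, eligible: B, D, F
Pot 3: 70 chips, eligible: D, F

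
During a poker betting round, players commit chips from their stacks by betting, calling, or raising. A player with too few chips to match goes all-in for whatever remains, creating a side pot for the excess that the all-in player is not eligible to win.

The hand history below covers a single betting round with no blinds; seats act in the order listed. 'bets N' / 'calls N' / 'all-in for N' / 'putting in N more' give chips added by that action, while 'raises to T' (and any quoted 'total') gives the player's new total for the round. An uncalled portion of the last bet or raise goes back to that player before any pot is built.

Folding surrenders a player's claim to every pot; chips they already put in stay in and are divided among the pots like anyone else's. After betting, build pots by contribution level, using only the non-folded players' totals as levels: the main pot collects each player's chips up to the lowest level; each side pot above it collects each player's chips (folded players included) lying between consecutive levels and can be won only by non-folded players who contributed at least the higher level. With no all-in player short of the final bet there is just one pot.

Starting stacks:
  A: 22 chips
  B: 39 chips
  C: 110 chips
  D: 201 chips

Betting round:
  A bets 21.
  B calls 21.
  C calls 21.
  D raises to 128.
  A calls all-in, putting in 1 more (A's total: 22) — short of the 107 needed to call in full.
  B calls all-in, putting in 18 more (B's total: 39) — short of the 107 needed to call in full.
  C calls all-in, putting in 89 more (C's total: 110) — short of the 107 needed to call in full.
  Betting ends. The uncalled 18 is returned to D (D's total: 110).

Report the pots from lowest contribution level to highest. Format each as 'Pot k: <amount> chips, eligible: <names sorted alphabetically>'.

Contributions (after 18 returned to D): A=22, B=39, C=110, D=110
Pot levels (distinct totals of non-folded players): 22, 39, 110
Layer 1-22: 22 each from A, B, C, D = 22*4 = 88 chips; eligible A, B, C, D
Layer 23-39: 17 each from B, C, D = 17*3 = 51 chips; eligible B, C, D
Layer 40-110: 71 each from C, D = 71*2 = 142 chips; eligible C, D

Pot 1: 88 chips, eligible: A, B, C, D
Pot 2: 51 chips, eligible: B, C, D
Pot 3: 142 chips, eligible: C, D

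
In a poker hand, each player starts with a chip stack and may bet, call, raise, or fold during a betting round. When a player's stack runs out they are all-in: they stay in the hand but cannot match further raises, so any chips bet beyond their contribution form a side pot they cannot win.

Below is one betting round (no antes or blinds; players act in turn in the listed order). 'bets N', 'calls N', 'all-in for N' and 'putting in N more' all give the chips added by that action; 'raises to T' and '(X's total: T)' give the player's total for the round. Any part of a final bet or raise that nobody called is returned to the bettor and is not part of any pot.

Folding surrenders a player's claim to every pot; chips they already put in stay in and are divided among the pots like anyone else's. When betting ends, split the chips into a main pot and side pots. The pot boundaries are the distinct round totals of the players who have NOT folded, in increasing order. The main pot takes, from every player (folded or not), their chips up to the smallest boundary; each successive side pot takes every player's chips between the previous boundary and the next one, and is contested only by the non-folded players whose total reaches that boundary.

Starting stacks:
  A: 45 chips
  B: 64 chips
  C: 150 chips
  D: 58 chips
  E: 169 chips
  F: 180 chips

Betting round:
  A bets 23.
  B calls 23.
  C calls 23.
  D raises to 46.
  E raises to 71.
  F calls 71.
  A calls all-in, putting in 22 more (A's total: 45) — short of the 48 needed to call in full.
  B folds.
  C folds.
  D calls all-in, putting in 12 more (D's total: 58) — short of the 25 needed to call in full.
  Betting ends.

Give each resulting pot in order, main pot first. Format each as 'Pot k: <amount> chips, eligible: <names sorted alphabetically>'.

Contributions: A=45, B=23, C=23, D=58, E=71, F=71
Folded: B, C
Pot levels (distinct totals of non-folded players): 45, 58, 71
Layer 1-45: A 45 + B 23 + C 23 + D 45 + E 45 + F 45 = 226 chips; eligible A, D, E, F
Layer 46-58: 13 each from D, E, F = 13*3 = 39 chips; eligible D, E, F
Layer 59-71: 13 each from E, F = 13*2 = 26 chips; eligible E, F

Pot 1: 226 chips, eligible: A, D, E, F
Pot 2: 39 chips, eligible: D, E, F
Pot 3: 26 chips, eligible: E, F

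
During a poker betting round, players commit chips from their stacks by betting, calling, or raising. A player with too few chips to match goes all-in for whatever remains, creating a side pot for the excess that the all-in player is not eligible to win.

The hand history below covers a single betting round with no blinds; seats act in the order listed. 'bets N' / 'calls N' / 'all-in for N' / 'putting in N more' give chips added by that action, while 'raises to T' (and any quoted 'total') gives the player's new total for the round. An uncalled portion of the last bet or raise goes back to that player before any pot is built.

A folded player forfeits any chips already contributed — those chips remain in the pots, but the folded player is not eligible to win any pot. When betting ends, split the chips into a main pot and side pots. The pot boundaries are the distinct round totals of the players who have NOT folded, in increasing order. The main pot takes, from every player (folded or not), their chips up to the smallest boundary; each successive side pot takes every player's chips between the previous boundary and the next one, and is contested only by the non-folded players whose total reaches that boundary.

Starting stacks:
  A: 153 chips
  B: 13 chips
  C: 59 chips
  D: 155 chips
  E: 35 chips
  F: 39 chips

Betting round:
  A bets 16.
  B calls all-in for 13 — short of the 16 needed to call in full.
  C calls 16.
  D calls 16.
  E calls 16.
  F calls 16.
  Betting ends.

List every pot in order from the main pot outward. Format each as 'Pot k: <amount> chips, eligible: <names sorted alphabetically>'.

Pot 1: 78 chips, eligible: A, B, C, D, E, F
Pot 2: 15 chips, eligible: A, C, D, E, F

Derivation:
Contributions: A=16, B=13, C=16, D=16, E=16, F=16
Pot levels (distinct totals of non-folded players): 13, 16
Layer 1-13: 13 each from A, B, C, D, E, F = 13*6 = 78 chips; eligible A, B, C, D, E, F
Layer 14-16: 3 each from A, C, D, E, F = 3*5 = 15 chips; eligible A, C, D, E, F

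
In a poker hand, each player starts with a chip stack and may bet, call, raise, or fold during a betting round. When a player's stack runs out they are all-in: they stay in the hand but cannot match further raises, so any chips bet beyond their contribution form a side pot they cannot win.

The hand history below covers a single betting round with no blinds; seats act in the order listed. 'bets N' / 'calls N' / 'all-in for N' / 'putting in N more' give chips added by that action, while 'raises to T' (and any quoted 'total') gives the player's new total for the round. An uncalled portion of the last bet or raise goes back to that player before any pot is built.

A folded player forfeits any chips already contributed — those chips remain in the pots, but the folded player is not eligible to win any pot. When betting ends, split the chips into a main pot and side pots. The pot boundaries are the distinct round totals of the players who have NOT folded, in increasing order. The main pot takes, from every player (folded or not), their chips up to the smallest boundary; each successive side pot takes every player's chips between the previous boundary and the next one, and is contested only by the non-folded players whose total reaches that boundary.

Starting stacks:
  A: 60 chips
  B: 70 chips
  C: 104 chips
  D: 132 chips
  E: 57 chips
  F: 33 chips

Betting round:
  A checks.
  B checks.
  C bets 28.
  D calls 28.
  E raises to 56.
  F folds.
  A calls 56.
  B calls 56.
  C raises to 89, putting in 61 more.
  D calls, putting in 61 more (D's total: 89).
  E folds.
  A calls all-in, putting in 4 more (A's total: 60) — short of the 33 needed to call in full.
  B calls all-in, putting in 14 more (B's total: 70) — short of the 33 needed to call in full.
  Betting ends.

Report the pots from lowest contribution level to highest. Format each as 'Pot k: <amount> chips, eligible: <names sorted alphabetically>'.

Contributions: A=60, B=70, C=89, D=89, E=56
Folded: E, F
Pot levels (distinct totals of non-folded players): 60, 70, 89
Layer 1-60: A 60 + B 60 + C 60 + D 60 + E 56 = 296 chips; eligible A, B, C, D
Layer 61-70: 10 each from B, C, D = 10*3 = 30 chips; eligible B, C, D
Layer 71-89: 19 each from C, D = 19*2 = 38 chips; eligible C, D

Pot 1: 296 chips, eligible: A, B, C, D
Pot 2: 30 chips, eligible: B, C, D
Pot 3: 38 chips, eligible: C, D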